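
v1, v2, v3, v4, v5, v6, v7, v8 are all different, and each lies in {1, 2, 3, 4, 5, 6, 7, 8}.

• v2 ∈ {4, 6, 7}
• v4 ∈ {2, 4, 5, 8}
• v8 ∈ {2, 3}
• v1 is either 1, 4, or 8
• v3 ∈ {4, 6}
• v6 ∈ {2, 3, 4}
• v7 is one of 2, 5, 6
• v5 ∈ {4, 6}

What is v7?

The 8 variables draw from only 8 values {1, 2, 3, 4, 5, 6, 7, 8}, so each is used; only v1 can be 1, hence v1 = 1.
The 7 still-open variables together cover exactly {2, 3, 4, 5, 6, 7, 8} — 7 values for 7 variables — and 7 appears only in v2's list, so v2 = 7.
The 6 still-open variables draw from only 6 values {2, 3, 4, 5, 6, 8}, so each is used; only v4 can be 8, hence v4 = 8.
The 5 still-open variables together cover exactly {2, 3, 4, 5, 6} — 5 values for 5 variables — and 5 appears only in v7's list, so v7 = 5.

5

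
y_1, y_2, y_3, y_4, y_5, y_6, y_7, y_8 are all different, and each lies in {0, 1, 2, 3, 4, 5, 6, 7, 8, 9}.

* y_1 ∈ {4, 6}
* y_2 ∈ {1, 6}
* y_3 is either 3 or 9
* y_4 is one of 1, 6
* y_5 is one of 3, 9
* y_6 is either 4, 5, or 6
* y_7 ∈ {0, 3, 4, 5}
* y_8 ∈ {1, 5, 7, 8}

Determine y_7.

y_2 and y_4 share exactly the 2 values {1, 6}; by pigeonhole those values go to them, so strike 1, 6 from y_1, y_6, y_8.
That leaves y_1 = 4. Strike 4 from y_6, y_7.
y_6 must be 5 (only option left). Strike 5 from y_7, y_8.
The 2 variables y_3 and y_5 are confined to {3, 9}, which locks those values in; drop them from y_7.
So y_7 = 0.

0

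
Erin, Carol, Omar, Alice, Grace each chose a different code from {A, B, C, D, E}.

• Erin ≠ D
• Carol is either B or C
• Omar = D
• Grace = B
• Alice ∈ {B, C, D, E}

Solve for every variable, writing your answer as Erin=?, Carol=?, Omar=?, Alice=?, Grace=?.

Omar must be D (only option left). Remove D from Alice.
Grace's domain is down to {B}, so Grace = B. Strike B from Erin, Carol, Alice.
Carol's domain is down to {C}, so Carol = C. Eliminate C elsewhere: Erin, Alice.
Alice must be E (only option left). So Erin can't be E.
Erin must be A (only option left).

Erin=A, Carol=C, Omar=D, Alice=E, Grace=B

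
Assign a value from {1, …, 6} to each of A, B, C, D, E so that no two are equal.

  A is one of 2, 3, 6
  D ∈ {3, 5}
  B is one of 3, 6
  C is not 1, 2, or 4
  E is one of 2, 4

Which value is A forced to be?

The 5 variables together cover exactly {2, 3, 4, 5, 6} — 5 values for 5 variables — and 4 appears only in E's list, so E = 4.
Among the 4 still-open variables, 2 fits only A (and all 4 values in {2, 3, 5, 6} must be used), so A = 2.

2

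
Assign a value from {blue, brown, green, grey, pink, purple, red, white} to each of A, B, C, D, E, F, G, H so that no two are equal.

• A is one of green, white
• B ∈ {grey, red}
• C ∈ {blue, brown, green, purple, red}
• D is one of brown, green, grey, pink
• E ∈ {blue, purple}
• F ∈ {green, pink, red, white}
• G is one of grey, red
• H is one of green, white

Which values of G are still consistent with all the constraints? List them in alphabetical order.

grey, red

The 2 variables A and H are confined to {green, white}, which locks those values in; drop them from C, D, F.
B and G share exactly the 2 values {grey, red}; by pigeonhole those values go to them, so strike grey, red from C, D, F.
F's domain is down to {pink}, so F = pink. So D can't be pink.
D must be brown (only option left). Remove brown from C.
No further eliminations apply; G can still be any of grey, red.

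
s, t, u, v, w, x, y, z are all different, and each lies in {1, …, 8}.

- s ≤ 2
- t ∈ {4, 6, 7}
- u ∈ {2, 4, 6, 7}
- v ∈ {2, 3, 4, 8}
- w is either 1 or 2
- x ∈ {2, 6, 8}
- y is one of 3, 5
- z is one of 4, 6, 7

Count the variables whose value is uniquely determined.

3

Among the 8 variables, 5 fits only y (and all 8 values in {1, 2, 3, 4, 5, 6, 7, 8} must be used), so y = 5.
Among the 7 still-open variables, 3 fits only v (and all 7 values in {1, 2, 3, 4, 6, 7, 8} must be used), so v = 3.
Among the 6 still-open variables, 8 fits only x (and all 6 values in {1, 2, 4, 6, 7, 8} must be used), so x = 8.
The 2 variables s and w are confined to {1, 2}, which locks those values in; drop them from u.
Determined: v=3, x=8, y=5. The other variables each still have more than one consistent value. That makes 3.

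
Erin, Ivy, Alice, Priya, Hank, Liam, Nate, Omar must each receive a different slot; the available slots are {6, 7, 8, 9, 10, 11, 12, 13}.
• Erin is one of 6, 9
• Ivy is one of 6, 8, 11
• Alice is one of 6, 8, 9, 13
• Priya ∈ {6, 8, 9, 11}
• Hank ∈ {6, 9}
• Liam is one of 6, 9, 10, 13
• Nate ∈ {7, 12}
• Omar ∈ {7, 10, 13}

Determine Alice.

13

The 8 variables draw from only 8 values {6, 7, 8, 9, 10, 11, 12, 13}, so each is used; only Nate can be 12, hence Nate = 12.
Among the 7 still-open variables, 7 fits only Omar (and all 7 values in {6, 7, 8, 9, 10, 11, 13} must be used), so Omar = 7.
The 6 still-open variables draw from only 6 values {6, 8, 9, 10, 11, 13}, so each is used; only Liam can be 10, hence Liam = 10.
The 5 still-open variables together cover exactly {6, 8, 9, 11, 13} — 5 values for 5 variables — and 13 appears only in Alice's list, so Alice = 13.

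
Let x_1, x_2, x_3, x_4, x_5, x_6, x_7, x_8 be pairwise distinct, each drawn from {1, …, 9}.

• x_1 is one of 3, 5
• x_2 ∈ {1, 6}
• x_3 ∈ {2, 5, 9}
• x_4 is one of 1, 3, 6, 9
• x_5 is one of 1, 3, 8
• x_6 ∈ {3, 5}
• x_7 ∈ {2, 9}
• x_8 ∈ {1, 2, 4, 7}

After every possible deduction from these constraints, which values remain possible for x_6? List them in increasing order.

x_1 and x_6 share exactly the 2 values {3, 5}; by pigeonhole those values go to them, so strike 3, 5 from x_3, x_4, x_5.
x_3 and x_7 share exactly the 2 values {2, 9}; by pigeonhole those values go to them, so strike 2, 9 from x_4, x_8.
The 2 variables x_2 and x_4 are confined to {1, 6}, which locks those values in; drop them from x_5, x_8.
x_5 must be 8 (only option left).
No further eliminations apply; x_6 can still be any of 3, 5.

3, 5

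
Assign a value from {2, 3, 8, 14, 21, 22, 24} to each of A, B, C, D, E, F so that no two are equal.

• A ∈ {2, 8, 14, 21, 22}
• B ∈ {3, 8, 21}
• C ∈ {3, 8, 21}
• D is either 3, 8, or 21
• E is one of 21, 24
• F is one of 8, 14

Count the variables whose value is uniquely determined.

2

B, C, D between them cover only {3, 8, 21} — a naked triple. Remove those values from A, E, F.
E must be 24 (only option left).
F has just one choice, so F = 14. So A can't be 14.
Determined: E=24, F=14. The other variables each still have more than one consistent value. That makes 2.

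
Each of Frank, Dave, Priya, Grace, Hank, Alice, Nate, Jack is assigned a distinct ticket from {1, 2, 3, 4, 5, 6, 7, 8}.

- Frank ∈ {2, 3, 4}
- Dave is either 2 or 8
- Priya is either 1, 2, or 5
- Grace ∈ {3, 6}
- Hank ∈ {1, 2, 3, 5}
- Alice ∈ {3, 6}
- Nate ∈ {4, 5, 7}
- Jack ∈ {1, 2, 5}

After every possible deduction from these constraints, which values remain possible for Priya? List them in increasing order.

1, 2, 5

Among the 8 variables, 7 fits only Nate (and all 8 values in {1, 2, 3, 4, 5, 6, 7, 8} must be used), so Nate = 7.
Among the 7 still-open variables, 4 fits only Frank (and all 7 values in {1, 2, 3, 4, 5, 6, 8} must be used), so Frank = 4.
Among the 6 still-open variables, 8 fits only Dave (and all 6 values in {1, 2, 3, 5, 6, 8} must be used), so Dave = 8.
The 2 variables Grace and Alice are confined to {3, 6}, which locks those values in; drop them from Hank.
No further eliminations apply; Priya can still be any of 1, 2, 5.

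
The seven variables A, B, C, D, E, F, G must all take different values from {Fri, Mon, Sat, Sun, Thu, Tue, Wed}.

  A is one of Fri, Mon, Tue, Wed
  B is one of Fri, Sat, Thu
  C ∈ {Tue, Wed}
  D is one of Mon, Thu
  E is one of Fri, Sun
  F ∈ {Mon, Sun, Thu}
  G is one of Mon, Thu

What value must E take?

Fri

Among the 7 variables, Sat fits only B (and all 7 values in {Fri, Mon, Sat, Sun, Thu, Tue, Wed} must be used), so B = Sat.
D and G between them cover only {Mon, Thu} — a naked pair. Remove those values from A, F.
F's domain is down to {Sun}, so F = Sun. Strike Sun from E.
So E = Fri.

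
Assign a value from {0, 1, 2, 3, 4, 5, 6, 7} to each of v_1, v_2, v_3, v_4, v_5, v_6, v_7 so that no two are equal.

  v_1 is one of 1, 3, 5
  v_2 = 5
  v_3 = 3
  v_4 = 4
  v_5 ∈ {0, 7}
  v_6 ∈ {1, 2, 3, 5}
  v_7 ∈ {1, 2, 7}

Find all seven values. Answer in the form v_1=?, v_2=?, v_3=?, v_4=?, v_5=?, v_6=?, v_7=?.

v_1=1, v_2=5, v_3=3, v_4=4, v_5=0, v_6=2, v_7=7

v_2's domain is down to {5}, so v_2 = 5. Strike 5 from v_1, v_6.
v_3 has just one choice, so v_3 = 3. Remove 3 from v_1, v_6.
v_4 must be 4 (only option left).
v_1 has just one choice, so v_1 = 1. Strike 1 from v_6, v_7.
That leaves v_6 = 2. Remove 2 from v_7.
v_7's domain is down to {7}, so v_7 = 7. Strike 7 from v_5.
v_5 must be 0 (only option left).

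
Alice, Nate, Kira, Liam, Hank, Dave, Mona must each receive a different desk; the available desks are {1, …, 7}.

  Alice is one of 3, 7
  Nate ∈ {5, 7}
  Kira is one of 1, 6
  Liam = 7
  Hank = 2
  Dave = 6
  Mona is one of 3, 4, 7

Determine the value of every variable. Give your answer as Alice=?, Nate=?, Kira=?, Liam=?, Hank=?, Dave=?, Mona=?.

Alice=3, Nate=5, Kira=1, Liam=7, Hank=2, Dave=6, Mona=4

Liam's domain is down to {7}, so Liam = 7. So Alice, Nate, Mona can't be 7.
That leaves Hank = 2.
That leaves Dave = 6. Remove 6 from Kira.
Alice's domain is down to {3}, so Alice = 3. So Mona can't be 3.
That leaves Nate = 5.
Kira must be 1 (only option left).
Mona's domain is down to {4}, so Mona = 4.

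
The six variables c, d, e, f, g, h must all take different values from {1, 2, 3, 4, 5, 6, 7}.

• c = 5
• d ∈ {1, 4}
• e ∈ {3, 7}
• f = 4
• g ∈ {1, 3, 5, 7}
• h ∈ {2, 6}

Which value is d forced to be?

1

c has just one choice, so c = 5. Strike 5 from g.
That leaves f = 4. Eliminate 4 elsewhere: d.
So d = 1.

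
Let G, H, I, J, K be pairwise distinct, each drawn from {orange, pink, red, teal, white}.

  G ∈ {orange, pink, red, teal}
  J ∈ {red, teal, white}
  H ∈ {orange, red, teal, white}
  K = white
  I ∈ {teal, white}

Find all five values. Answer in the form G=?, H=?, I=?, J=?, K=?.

K has just one choice, so K = white. Eliminate white elsewhere: H, I, J.
I's domain is down to {teal}, so I = teal. So G, H, J can't be teal.
J has just one choice, so J = red. Strike red from G, H.
H's domain is down to {orange}, so H = orange. So G can't be orange.
G must be pink (only option left).

G=pink, H=orange, I=teal, J=red, K=white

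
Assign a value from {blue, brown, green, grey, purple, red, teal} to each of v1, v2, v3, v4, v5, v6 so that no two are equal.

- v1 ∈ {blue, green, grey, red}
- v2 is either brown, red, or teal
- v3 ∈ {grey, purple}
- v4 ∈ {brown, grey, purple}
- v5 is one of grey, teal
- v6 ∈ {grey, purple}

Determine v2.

The 2 variables v3 and v6 are confined to {grey, purple}, which locks those values in; drop them from v1, v4, v5.
v4 has just one choice, so v4 = brown. So v2 can't be brown.
v5 must be teal (only option left). Eliminate teal elsewhere: v2.
So v2 = red.

red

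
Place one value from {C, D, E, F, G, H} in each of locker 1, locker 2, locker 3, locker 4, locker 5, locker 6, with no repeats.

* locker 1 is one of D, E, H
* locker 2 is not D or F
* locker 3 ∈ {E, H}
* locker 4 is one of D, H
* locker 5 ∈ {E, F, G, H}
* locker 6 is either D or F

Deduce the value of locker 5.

G

Among the 6 variables, C fits only locker 2 (and all 6 values in {C, D, E, F, G, H} must be used), so locker 2 = C.
The 5 still-open variables together cover exactly {D, E, F, G, H} — 5 values for 5 variables — and G appears only in locker 5's list, so locker 5 = G.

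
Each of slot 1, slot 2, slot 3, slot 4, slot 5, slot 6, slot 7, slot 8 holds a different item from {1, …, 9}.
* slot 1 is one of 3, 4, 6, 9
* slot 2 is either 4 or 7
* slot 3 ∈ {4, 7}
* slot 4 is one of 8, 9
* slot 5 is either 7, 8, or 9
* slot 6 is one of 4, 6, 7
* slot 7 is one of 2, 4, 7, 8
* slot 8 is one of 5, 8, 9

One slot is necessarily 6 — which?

slot 6

Among the 8 variables, 2 fits only slot 7 (and all 8 values in {2, 3, 4, 5, 6, 7, 8, 9} must be used), so slot 7 = 2.
Among the 7 still-open variables, 3 fits only slot 1 (and all 7 values in {3, 4, 5, 6, 7, 8, 9} must be used), so slot 1 = 3.
The 6 still-open variables draw from only 6 values {4, 5, 6, 7, 8, 9}, so each is used; only slot 8 can be 5, hence slot 8 = 5.
The 5 still-open variables draw from only 5 values {4, 6, 7, 8, 9}, so each is used; only slot 6 can be 6, hence slot 6 = 6.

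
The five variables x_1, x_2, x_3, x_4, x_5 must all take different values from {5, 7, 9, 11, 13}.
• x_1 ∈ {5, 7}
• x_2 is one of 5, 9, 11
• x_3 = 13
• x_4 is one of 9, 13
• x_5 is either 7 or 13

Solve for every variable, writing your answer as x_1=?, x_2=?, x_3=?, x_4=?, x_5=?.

x_3 has just one choice, so x_3 = 13. Eliminate 13 elsewhere: x_4, x_5.
x_4 must be 9 (only option left). Eliminate 9 elsewhere: x_2.
x_5 has just one choice, so x_5 = 7. Strike 7 from x_1.
x_1 has just one choice, so x_1 = 5. Remove 5 from x_2.
That leaves x_2 = 11.

x_1=5, x_2=11, x_3=13, x_4=9, x_5=7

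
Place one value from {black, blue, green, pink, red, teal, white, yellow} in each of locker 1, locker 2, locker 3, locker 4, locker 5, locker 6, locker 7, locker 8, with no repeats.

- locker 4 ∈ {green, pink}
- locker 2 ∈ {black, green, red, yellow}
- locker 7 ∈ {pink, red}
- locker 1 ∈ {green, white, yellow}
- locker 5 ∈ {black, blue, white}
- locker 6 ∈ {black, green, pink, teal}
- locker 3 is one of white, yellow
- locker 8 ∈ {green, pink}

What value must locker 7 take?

red

Among the 8 variables, blue fits only locker 5 (and all 8 values in {black, blue, green, pink, red, teal, white, yellow} must be used), so locker 5 = blue.
The 7 still-open variables together cover exactly {black, green, pink, red, teal, white, yellow} — 7 values for 7 variables — and teal appears only in locker 6's list, so locker 6 = teal.
The 6 still-open variables draw from only 6 values {black, green, pink, red, white, yellow}, so each is used; only locker 2 can be black, hence locker 2 = black.
Among the 5 still-open variables, red fits only locker 7 (and all 5 values in {green, pink, red, white, yellow} must be used), so locker 7 = red.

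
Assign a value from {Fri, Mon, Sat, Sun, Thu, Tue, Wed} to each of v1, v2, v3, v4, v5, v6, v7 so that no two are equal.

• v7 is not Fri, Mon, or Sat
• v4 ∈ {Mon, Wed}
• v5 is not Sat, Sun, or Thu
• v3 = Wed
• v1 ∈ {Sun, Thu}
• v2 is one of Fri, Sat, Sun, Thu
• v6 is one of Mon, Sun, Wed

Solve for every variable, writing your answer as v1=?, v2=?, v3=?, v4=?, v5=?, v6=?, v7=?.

v3 has just one choice, so v3 = Wed. Remove Wed from v4, v5, v6, v7.
That leaves v4 = Mon. Strike Mon from v5, v6.
v6's domain is down to {Sun}, so v6 = Sun. Eliminate Sun elsewhere: v1, v2, v7.
v1 has just one choice, so v1 = Thu. Remove Thu from v2, v7.
v7 has just one choice, so v7 = Tue. Eliminate Tue elsewhere: v5.
v5 has just one choice, so v5 = Fri. Strike Fri from v2.
v2 has just one choice, so v2 = Sat.

v1=Thu, v2=Sat, v3=Wed, v4=Mon, v5=Fri, v6=Sun, v7=Tue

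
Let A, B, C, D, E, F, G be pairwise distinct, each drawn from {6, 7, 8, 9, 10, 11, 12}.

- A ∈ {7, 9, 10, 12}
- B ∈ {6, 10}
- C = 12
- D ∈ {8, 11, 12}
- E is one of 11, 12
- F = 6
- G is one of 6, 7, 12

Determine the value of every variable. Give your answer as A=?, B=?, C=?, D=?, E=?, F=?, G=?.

C's domain is down to {12}, so C = 12. Remove 12 from A, D, E, G.
E has just one choice, so E = 11. Remove 11 from D.
F must be 6 (only option left). Eliminate 6 elsewhere: B, G.
G must be 7 (only option left). Strike 7 from A.
B's domain is down to {10}, so B = 10. Strike 10 from A.
D must be 8 (only option left).
That leaves A = 9.

A=9, B=10, C=12, D=8, E=11, F=6, G=7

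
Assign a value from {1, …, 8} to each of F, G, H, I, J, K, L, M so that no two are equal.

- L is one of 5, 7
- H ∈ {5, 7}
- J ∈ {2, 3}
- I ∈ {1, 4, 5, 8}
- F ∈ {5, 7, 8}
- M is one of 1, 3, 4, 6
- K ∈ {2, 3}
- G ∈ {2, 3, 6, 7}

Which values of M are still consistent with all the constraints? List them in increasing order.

H and L share exactly the 2 values {5, 7}; by pigeonhole those values go to them, so strike 5, 7 from F, G, I.
F must be 8 (only option left). So I can't be 8.
J and K share exactly the 2 values {2, 3}; by pigeonhole those values go to them, so strike 2, 3 from G, M.
G's domain is down to {6}, so G = 6. Remove 6 from M.
No further eliminations apply; M can still be any of 1, 4.

1, 4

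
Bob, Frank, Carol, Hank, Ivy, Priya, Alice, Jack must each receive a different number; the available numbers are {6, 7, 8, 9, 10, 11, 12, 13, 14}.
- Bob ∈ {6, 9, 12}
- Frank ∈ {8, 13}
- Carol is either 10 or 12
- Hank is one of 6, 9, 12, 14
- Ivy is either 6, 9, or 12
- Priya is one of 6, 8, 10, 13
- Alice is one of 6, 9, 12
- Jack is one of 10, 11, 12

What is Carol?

10

Among the 8 variables, 11 fits only Jack (and all 8 values in {6, 8, 9, 10, 11, 12, 13, 14} must be used), so Jack = 11.
Among the 7 still-open variables, 14 fits only Hank (and all 7 values in {6, 8, 9, 10, 12, 13, 14} must be used), so Hank = 14.
Bob, Ivy, Alice share exactly the 3 values {6, 9, 12}; by pigeonhole those values go to them, so strike 6, 9, 12 from Carol, Priya.
So Carol = 10.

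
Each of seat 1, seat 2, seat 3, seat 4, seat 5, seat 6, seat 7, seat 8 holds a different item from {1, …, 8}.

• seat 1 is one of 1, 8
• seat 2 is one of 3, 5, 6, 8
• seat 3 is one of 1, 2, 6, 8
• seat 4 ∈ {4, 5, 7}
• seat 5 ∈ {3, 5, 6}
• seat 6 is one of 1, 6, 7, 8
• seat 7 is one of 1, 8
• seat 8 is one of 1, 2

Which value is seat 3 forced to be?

6

The 8 variables draw from only 8 values {1, 2, 3, 4, 5, 6, 7, 8}, so each is used; only seat 4 can be 4, hence seat 4 = 4.
The 7 still-open variables together cover exactly {1, 2, 3, 5, 6, 7, 8} — 7 values for 7 variables — and 7 appears only in seat 6's list, so seat 6 = 7.
The 2 variables seat 1 and seat 7 are confined to {1, 8}, which locks those values in; drop them from seat 2, seat 3, seat 8.
seat 8 must be 2 (only option left). So seat 3 can't be 2.
So seat 3 = 6.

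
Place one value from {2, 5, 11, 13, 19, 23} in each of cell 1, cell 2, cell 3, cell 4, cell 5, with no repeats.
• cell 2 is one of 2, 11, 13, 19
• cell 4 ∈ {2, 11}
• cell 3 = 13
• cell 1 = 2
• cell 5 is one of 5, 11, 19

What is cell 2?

19

cell 1 must be 2 (only option left). Eliminate 2 elsewhere: cell 2, cell 4.
cell 3 must be 13 (only option left). So cell 2 can't be 13.
cell 4 has just one choice, so cell 4 = 11. Strike 11 from cell 2, cell 5.
So cell 2 = 19.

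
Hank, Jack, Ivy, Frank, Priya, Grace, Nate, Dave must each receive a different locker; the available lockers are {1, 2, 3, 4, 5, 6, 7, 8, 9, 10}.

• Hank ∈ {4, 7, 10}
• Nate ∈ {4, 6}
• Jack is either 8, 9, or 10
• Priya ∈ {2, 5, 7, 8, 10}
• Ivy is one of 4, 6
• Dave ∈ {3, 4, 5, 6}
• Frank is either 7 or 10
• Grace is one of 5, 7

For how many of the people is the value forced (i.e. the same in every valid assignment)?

2

The 2 variables Ivy and Nate are confined to {4, 6}, which locks those values in; drop them from Hank, Dave.
The 2 variables Hank and Frank are confined to {7, 10}, which locks those values in; drop them from Jack, Priya, Grace.
That leaves Grace = 5. So Priya, Dave can't be 5.
Dave's domain is down to {3}, so Dave = 3.
Determined: Grace=5, Dave=3. The other people each still have more than one consistent value. That makes 2.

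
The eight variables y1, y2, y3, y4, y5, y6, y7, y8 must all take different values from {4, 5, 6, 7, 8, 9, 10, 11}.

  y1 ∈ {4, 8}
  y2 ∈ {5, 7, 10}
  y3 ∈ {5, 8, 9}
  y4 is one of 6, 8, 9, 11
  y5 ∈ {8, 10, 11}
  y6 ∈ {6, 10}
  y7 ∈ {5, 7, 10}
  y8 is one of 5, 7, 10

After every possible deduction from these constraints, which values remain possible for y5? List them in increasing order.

8, 11

The 8 variables together cover exactly {4, 5, 6, 7, 8, 9, 10, 11} — 8 values for 8 variables — and 4 appears only in y1's list, so y1 = 4.
The 3 variables y2, y7, y8 are confined to {5, 7, 10}, which locks those values in; drop them from y3, y5, y6.
y6 has just one choice, so y6 = 6. So y4 can't be 6.
No further eliminations apply; y5 can still be any of 8, 11.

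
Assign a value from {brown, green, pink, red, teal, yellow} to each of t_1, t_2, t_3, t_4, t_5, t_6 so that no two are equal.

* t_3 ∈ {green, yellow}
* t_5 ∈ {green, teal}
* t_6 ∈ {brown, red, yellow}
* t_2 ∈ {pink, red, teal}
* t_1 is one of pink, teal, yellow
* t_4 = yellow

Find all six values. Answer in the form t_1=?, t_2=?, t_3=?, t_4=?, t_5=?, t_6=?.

t_1=pink, t_2=red, t_3=green, t_4=yellow, t_5=teal, t_6=brown

t_4 must be yellow (only option left). Remove yellow from t_1, t_3, t_6.
t_3 must be green (only option left). Eliminate green elsewhere: t_5.
That leaves t_5 = teal. Remove teal from t_1, t_2.
t_1's domain is down to {pink}, so t_1 = pink. Strike pink from t_2.
t_2 must be red (only option left). So t_6 can't be red.
That leaves t_6 = brown.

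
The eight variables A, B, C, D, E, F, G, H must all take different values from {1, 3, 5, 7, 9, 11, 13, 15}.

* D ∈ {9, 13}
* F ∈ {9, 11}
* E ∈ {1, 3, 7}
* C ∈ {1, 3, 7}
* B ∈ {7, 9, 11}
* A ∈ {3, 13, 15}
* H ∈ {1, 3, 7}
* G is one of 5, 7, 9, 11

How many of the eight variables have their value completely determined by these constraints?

Among the 8 variables, 5 fits only G (and all 8 values in {1, 3, 5, 7, 9, 11, 13, 15} must be used), so G = 5.
The 7 still-open variables together cover exactly {1, 3, 7, 9, 11, 13, 15} — 7 values for 7 variables — and 15 appears only in A's list, so A = 15.
The 6 still-open variables draw from only 6 values {1, 3, 7, 9, 11, 13}, so each is used; only D can be 13, hence D = 13.
C, E, H share exactly the 3 values {1, 3, 7}; by pigeonhole those values go to them, so strike 1, 3, 7 from B.
Determined: A=15, D=13, G=5. The other variables each still have more than one consistent value. That makes 3.

3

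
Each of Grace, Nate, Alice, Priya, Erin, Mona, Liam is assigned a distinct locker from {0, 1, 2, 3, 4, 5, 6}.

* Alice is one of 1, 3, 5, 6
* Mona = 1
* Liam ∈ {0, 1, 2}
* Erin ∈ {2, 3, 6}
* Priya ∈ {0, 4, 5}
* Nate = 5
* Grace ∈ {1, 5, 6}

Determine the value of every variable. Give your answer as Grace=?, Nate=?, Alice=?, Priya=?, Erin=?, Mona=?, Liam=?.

Nate's domain is down to {5}, so Nate = 5. So Grace, Alice, Priya can't be 5.
That leaves Mona = 1. So Grace, Alice, Liam can't be 1.
Grace must be 6 (only option left). So Alice, Erin can't be 6.
Alice has just one choice, so Alice = 3. Remove 3 from Erin.
Erin has just one choice, so Erin = 2. Eliminate 2 elsewhere: Liam.
Liam's domain is down to {0}, so Liam = 0. Strike 0 from Priya.
Priya has just one choice, so Priya = 4.

Grace=6, Nate=5, Alice=3, Priya=4, Erin=2, Mona=1, Liam=0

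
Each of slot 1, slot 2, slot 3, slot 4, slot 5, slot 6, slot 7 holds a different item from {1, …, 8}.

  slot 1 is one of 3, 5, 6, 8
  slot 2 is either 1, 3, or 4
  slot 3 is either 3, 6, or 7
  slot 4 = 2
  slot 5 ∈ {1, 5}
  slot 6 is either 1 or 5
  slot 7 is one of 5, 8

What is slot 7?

slot 4 has just one choice, so slot 4 = 2.
slot 5 and slot 6 between them cover only {1, 5} — a naked pair. Remove those values from slot 1, slot 2, slot 7.
So slot 7 = 8.

8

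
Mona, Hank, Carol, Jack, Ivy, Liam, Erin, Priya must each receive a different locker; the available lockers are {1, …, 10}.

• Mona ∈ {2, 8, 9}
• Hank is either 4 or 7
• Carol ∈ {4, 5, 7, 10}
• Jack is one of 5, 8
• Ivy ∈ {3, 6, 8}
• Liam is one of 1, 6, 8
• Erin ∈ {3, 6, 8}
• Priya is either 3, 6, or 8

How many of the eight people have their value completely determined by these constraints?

2

Ivy, Erin, Priya between them cover only {3, 6, 8} — a naked triple. Remove those values from Mona, Jack, Liam.
That leaves Jack = 5. Strike 5 from Carol.
That leaves Liam = 1.
Determined: Jack=5, Liam=1. The other people each still have more than one consistent value. That makes 2.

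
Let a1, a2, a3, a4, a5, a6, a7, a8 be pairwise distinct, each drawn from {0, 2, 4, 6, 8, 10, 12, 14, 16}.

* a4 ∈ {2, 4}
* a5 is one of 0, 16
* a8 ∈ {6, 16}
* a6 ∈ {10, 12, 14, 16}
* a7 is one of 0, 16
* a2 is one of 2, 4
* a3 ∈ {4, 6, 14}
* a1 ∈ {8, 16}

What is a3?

14

a2 and a4 share exactly the 2 values {2, 4}; by pigeonhole those values go to them, so strike 2, 4 from a3.
a5 and a7 share exactly the 2 values {0, 16}; by pigeonhole those values go to them, so strike 0, 16 from a1, a6, a8.
a1 has just one choice, so a1 = 8.
a8 must be 6 (only option left). Remove 6 from a3.
So a3 = 14.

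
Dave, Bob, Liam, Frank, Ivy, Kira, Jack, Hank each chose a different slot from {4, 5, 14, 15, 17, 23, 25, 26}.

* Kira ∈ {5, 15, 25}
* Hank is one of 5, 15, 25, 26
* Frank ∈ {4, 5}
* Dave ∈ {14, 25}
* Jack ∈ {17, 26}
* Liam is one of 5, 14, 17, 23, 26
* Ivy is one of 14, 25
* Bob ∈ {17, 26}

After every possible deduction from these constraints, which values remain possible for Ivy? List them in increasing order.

14, 25

The 8 variables draw from only 8 values {4, 5, 14, 15, 17, 23, 25, 26}, so each is used; only Frank can be 4, hence Frank = 4.
The 7 still-open variables draw from only 7 values {5, 14, 15, 17, 23, 25, 26}, so each is used; only Liam can be 23, hence Liam = 23.
The 2 variables Dave and Ivy are confined to {14, 25}, which locks those values in; drop them from Kira, Hank.
Bob and Jack share exactly the 2 values {17, 26}; by pigeonhole those values go to them, so strike 17, 26 from Hank.
No further eliminations apply; Ivy can still be any of 14, 25.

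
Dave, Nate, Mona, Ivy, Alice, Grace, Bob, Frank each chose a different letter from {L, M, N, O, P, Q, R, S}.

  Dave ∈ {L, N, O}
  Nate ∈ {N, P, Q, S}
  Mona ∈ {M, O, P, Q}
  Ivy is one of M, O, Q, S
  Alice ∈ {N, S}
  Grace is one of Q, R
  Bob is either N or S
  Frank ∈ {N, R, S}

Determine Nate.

The 8 variables draw from only 8 values {L, M, N, O, P, Q, R, S}, so each is used; only Dave can be L, hence Dave = L.
The 2 variables Alice and Bob are confined to {N, S}, which locks those values in; drop them from Nate, Ivy, Frank.
Frank's domain is down to {R}, so Frank = R. Strike R from Grace.
Grace has just one choice, so Grace = Q. Strike Q from Nate, Mona, Ivy.
So Nate = P.

P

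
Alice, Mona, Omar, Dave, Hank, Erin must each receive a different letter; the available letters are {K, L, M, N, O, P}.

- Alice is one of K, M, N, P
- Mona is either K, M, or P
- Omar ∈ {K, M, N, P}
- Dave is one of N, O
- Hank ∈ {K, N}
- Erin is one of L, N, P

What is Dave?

O

Among the 6 variables, L fits only Erin (and all 6 values in {K, L, M, N, O, P} must be used), so Erin = L.
The 5 still-open variables together cover exactly {K, M, N, O, P} — 5 values for 5 variables — and O appears only in Dave's list, so Dave = O.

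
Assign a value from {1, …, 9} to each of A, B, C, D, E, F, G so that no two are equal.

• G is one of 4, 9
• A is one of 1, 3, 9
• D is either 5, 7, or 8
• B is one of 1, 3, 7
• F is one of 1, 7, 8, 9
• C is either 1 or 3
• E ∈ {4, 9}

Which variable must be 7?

The 7 variables together cover exactly {1, 3, 4, 5, 7, 8, 9} — 7 values for 7 variables — and 5 appears only in D's list, so D = 5.
The 6 still-open variables draw from only 6 values {1, 3, 4, 7, 8, 9}, so each is used; only F can be 8, hence F = 8.
The 5 still-open variables draw from only 5 values {1, 3, 4, 7, 9}, so each is used; only B can be 7, hence B = 7.

B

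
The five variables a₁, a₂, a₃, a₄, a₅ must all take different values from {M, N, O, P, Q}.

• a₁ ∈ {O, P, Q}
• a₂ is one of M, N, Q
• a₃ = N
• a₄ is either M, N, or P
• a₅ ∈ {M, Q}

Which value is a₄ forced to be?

P

a₃ must be N (only option left). Strike N from a₂, a₄.
The 4 still-open variables together cover exactly {M, O, P, Q} — 4 values for 4 variables — and O appears only in a₁'s list, so a₁ = O.
The 3 still-open variables together cover exactly {M, P, Q} — 3 values for 3 variables — and P appears only in a₄'s list, so a₄ = P.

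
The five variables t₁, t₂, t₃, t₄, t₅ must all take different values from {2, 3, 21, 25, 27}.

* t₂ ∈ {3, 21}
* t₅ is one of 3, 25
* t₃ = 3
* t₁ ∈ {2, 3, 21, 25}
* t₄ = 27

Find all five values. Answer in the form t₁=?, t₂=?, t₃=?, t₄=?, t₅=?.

t₃'s domain is down to {3}, so t₃ = 3. Strike 3 from t₁, t₂, t₅.
t₄ must be 27 (only option left).
t₅ has just one choice, so t₅ = 25. Strike 25 from t₁.
t₂ must be 21 (only option left). Remove 21 from t₁.
That leaves t₁ = 2.

t₁=2, t₂=21, t₃=3, t₄=27, t₅=25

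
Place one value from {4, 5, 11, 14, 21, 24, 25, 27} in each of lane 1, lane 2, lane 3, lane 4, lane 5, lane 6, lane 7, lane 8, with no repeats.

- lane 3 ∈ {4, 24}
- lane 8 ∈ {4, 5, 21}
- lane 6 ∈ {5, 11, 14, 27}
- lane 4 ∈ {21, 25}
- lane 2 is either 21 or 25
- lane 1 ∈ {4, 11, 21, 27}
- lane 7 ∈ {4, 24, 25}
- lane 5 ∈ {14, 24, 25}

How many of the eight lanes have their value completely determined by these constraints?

The 2 variables lane 2 and lane 4 are confined to {21, 25}, which locks those values in; drop them from lane 1, lane 5, lane 7, lane 8.
lane 3 and lane 7 between them cover only {4, 24} — a naked pair. Remove those values from lane 1, lane 5, lane 8.
lane 5's domain is down to {14}, so lane 5 = 14. Remove 14 from lane 6.
That leaves lane 8 = 5. Remove 5 from lane 6.
Determined: lane 5=14, lane 8=5. The other lanes each still have more than one consistent value. That makes 2.

2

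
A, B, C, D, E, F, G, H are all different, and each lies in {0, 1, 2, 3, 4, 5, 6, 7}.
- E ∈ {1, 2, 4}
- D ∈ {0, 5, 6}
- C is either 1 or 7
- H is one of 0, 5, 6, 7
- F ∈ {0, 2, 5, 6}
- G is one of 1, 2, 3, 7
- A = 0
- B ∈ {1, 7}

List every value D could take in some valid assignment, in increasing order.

5, 6

A's domain is down to {0}, so A = 0. Remove 0 from D, F, H.
The 7 still-open variables together cover exactly {1, 2, 3, 4, 5, 6, 7} — 7 values for 7 variables — and 3 appears only in G's list, so G = 3.
The 6 still-open variables draw from only 6 values {1, 2, 4, 5, 6, 7}, so each is used; only E can be 4, hence E = 4.
The 5 still-open variables together cover exactly {1, 2, 5, 6, 7} — 5 values for 5 variables — and 2 appears only in F's list, so F = 2.
B and C share exactly the 2 values {1, 7}; by pigeonhole those values go to them, so strike 1, 7 from H.
No further eliminations apply; D can still be any of 5, 6.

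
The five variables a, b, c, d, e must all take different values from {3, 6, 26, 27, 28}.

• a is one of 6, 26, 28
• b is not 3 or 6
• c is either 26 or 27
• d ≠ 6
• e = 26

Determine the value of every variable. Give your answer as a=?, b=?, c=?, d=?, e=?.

a=6, b=28, c=27, d=3, e=26

e has just one choice, so e = 26. Eliminate 26 elsewhere: a, b, c, d.
c must be 27 (only option left). Eliminate 27 elsewhere: b, d.
b must be 28 (only option left). So a, d can't be 28.
d must be 3 (only option left).
a must be 6 (only option left).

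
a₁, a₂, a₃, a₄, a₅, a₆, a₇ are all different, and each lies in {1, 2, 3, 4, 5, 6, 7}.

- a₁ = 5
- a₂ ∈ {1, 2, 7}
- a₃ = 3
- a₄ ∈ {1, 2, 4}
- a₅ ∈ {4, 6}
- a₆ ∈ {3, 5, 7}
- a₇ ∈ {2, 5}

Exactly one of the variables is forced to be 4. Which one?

a₄

a₁ has just one choice, so a₁ = 5. Remove 5 from a₆, a₇.
a₃ must be 3 (only option left). So a₆ can't be 3.
a₆'s domain is down to {7}, so a₆ = 7. Strike 7 from a₂.
a₇'s domain is down to {2}, so a₇ = 2. So a₂, a₄ can't be 2.
That leaves a₂ = 1. Eliminate 1 elsewhere: a₄.
So 4 goes to a₄.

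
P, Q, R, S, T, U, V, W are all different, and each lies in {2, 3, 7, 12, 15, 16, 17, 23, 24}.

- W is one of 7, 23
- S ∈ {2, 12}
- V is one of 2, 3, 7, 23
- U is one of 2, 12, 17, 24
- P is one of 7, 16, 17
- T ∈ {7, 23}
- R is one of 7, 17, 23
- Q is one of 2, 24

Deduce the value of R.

The 8 variables together cover exactly {2, 3, 7, 12, 16, 17, 23, 24} — 8 values for 8 variables — and 3 appears only in V's list, so V = 3.
The 7 still-open variables draw from only 7 values {2, 7, 12, 16, 17, 23, 24}, so each is used; only P can be 16, hence P = 16.
T and W share exactly the 2 values {7, 23}; by pigeonhole those values go to them, so strike 7, 23 from R.
So R = 17.

17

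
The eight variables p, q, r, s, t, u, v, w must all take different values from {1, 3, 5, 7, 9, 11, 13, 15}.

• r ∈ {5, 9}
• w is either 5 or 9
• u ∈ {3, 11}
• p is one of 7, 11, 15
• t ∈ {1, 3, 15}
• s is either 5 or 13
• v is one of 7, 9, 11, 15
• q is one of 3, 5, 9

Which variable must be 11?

The 8 variables together cover exactly {1, 3, 5, 7, 9, 11, 13, 15} — 8 values for 8 variables — and 1 appears only in t's list, so t = 1.
The 7 still-open variables draw from only 7 values {3, 5, 7, 9, 11, 13, 15}, so each is used; only s can be 13, hence s = 13.
The 2 variables r and w are confined to {5, 9}, which locks those values in; drop them from q, v.
That leaves q = 3. Eliminate 3 elsewhere: u.
So 11 goes to u.

u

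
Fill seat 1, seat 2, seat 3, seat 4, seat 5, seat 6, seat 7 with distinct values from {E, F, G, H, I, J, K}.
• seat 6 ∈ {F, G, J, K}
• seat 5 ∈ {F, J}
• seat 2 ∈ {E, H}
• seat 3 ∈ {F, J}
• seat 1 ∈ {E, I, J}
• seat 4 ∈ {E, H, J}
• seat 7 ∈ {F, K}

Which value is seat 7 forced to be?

Among the 7 variables, G fits only seat 6 (and all 7 values in {E, F, G, H, I, J, K} must be used), so seat 6 = G.
The 6 still-open variables together cover exactly {E, F, H, I, J, K} — 6 values for 6 variables — and I appears only in seat 1's list, so seat 1 = I.
The 5 still-open variables draw from only 5 values {E, F, H, J, K}, so each is used; only seat 7 can be K, hence seat 7 = K.

K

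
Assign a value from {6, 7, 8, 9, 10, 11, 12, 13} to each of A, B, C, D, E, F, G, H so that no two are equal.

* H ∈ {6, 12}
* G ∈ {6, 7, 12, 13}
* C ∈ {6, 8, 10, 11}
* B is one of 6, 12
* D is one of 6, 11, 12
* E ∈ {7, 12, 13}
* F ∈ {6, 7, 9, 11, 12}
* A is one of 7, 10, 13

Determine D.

11

The 8 variables draw from only 8 values {6, 7, 8, 9, 10, 11, 12, 13}, so each is used; only C can be 8, hence C = 8.
The 7 still-open variables draw from only 7 values {6, 7, 9, 10, 11, 12, 13}, so each is used; only F can be 9, hence F = 9.
The 6 still-open variables draw from only 6 values {6, 7, 10, 11, 12, 13}, so each is used; only A can be 10, hence A = 10.
Among the 5 still-open variables, 11 fits only D (and all 5 values in {6, 7, 11, 12, 13} must be used), so D = 11.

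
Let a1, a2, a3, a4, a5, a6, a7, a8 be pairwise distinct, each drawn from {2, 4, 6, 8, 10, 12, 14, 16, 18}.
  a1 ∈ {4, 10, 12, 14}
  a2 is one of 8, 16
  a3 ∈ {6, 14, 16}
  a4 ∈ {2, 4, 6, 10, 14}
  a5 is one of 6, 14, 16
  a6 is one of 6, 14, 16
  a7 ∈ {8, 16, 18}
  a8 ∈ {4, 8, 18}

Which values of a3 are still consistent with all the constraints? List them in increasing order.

The 3 variables a3, a5, a6 are confined to {6, 14, 16}, which locks those values in; drop them from a1, a2, a4, a7.
a2's domain is down to {8}, so a2 = 8. Strike 8 from a7, a8.
That leaves a7 = 18. So a8 can't be 18.
a8's domain is down to {4}, so a8 = 4. So a1, a4 can't be 4.
No further eliminations apply; a3 can still be any of 6, 14, 16.

6, 14, 16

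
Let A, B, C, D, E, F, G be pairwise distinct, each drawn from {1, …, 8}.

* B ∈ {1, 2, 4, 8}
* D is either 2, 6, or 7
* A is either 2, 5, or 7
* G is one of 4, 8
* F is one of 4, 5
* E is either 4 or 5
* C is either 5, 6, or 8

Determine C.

6

Among the 7 variables, 1 fits only B (and all 7 values in {1, 2, 4, 5, 6, 7, 8} must be used), so B = 1.
The 2 variables E and F are confined to {4, 5}, which locks those values in; drop them from A, C, G.
G has just one choice, so G = 8. Strike 8 from C.
So C = 6.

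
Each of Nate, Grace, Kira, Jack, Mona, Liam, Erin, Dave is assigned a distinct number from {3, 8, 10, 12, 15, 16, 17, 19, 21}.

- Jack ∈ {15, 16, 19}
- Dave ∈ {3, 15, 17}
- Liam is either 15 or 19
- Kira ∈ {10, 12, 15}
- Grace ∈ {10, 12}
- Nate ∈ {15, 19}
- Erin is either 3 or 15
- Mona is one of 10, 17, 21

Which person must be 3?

The 8 variables draw from only 8 values {3, 10, 12, 15, 16, 17, 19, 21}, so each is used; only Jack can be 16, hence Jack = 16.
The 7 still-open variables draw from only 7 values {3, 10, 12, 15, 17, 19, 21}, so each is used; only Mona can be 21, hence Mona = 21.
The 6 still-open variables together cover exactly {3, 10, 12, 15, 17, 19} — 6 values for 6 variables — and 17 appears only in Dave's list, so Dave = 17.
Among the 5 still-open variables, 3 fits only Erin (and all 5 values in {3, 10, 12, 15, 19} must be used), so Erin = 3.

Erin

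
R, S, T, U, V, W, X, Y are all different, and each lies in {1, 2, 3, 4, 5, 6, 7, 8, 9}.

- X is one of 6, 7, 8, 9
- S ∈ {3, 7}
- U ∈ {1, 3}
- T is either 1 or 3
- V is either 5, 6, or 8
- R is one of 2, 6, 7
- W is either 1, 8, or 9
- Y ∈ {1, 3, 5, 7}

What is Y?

5

Among the 8 variables, 2 fits only R (and all 8 values in {1, 2, 3, 5, 6, 7, 8, 9} must be used), so R = 2.
T and U share exactly the 2 values {1, 3}; by pigeonhole those values go to them, so strike 1, 3 from S, W, Y.
S has just one choice, so S = 7. Eliminate 7 elsewhere: X, Y.
So Y = 5.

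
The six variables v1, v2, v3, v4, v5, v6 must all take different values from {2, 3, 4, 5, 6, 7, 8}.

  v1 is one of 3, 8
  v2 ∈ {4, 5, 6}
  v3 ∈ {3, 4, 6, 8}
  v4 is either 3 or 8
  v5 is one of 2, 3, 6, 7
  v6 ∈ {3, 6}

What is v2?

The 2 variables v1 and v4 are confined to {3, 8}, which locks those values in; drop them from v3, v5, v6.
That leaves v6 = 6. Remove 6 from v2, v3, v5.
That leaves v3 = 4. Strike 4 from v2.
So v2 = 5.

5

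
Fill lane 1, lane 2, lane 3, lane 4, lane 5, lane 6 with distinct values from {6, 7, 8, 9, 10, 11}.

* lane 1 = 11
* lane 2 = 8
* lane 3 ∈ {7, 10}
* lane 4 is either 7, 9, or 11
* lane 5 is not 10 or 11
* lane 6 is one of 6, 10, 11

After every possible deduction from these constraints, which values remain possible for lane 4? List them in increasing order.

7, 9

lane 1 has just one choice, so lane 1 = 11. So lane 4, lane 6 can't be 11.
lane 2's domain is down to {8}, so lane 2 = 8. Eliminate 8 elsewhere: lane 5.
No further eliminations apply; lane 4 can still be any of 7, 9.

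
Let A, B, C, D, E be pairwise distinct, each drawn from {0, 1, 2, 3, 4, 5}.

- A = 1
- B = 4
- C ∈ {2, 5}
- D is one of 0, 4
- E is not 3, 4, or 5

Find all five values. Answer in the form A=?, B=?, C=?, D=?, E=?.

A must be 1 (only option left). So E can't be 1.
B's domain is down to {4}, so B = 4. Eliminate 4 elsewhere: D.
D's domain is down to {0}, so D = 0. So E can't be 0.
That leaves E = 2. So C can't be 2.
C must be 5 (only option left).

A=1, B=4, C=5, D=0, E=2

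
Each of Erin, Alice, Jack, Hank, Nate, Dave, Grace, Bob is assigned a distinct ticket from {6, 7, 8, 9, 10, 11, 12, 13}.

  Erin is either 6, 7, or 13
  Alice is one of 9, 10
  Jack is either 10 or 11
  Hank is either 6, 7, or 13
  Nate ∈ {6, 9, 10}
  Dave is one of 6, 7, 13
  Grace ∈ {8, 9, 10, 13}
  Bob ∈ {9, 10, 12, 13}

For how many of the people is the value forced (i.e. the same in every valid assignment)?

3

The 8 variables draw from only 8 values {6, 7, 8, 9, 10, 11, 12, 13}, so each is used; only Grace can be 8, hence Grace = 8.
The 7 still-open variables together cover exactly {6, 7, 9, 10, 11, 12, 13} — 7 values for 7 variables — and 11 appears only in Jack's list, so Jack = 11.
The 6 still-open variables draw from only 6 values {6, 7, 9, 10, 12, 13}, so each is used; only Bob can be 12, hence Bob = 12.
Erin, Hank, Dave share exactly the 3 values {6, 7, 13}; by pigeonhole those values go to them, so strike 6, 7, 13 from Nate.
Determined: Jack=11, Grace=8, Bob=12. The other people each still have more than one consistent value. That makes 3.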